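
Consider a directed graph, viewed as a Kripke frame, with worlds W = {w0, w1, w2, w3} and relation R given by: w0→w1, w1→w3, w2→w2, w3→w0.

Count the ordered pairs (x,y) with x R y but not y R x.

3

Enumerating: (w0,w1), (w1,w3), (w3,w0).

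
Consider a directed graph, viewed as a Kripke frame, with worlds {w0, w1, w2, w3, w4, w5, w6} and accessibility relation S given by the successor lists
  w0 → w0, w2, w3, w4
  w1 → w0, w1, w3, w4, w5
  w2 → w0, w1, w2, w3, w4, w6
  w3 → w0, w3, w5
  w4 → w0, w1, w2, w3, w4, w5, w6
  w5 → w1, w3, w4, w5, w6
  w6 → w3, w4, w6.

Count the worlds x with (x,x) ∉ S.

S is reflexive; there are no such worlds.

0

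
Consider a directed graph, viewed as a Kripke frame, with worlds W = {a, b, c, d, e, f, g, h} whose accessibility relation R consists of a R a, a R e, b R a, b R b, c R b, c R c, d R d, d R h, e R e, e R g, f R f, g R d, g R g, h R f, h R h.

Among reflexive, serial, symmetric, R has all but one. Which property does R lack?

Reflexive: yes — every world is R-related to itself.
Serial: yes — every world has a successor (e.g. a R a).
Symmetric: no — a R e but not e R a.
Only symmetric fails.

symmetric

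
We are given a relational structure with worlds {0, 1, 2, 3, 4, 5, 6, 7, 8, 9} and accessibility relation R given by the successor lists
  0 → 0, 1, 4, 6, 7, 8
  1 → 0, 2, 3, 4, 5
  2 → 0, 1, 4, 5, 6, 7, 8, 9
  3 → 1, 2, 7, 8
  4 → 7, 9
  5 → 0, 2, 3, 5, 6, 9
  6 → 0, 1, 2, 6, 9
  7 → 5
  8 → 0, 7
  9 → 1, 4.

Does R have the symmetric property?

No

Symmetric: no — 0 R 4 but not 4 R 0.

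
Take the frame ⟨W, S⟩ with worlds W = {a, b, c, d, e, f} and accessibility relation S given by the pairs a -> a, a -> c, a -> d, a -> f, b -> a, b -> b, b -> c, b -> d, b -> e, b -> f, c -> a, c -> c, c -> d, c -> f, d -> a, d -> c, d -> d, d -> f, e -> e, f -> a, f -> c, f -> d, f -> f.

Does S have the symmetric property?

No

Symmetric: no — b S a but not a S b.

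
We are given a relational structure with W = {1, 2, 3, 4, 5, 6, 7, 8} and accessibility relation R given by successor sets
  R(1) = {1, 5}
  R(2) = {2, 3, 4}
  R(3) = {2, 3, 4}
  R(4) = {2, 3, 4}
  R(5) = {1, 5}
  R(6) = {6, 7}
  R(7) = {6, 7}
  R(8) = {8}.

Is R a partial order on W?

Reflexive: yes — every world is R-related to itself.
Transitive: yes — every two-step R-path is closed by a direct edge.
Antisymmetric: no — 1 R 5 and 5 R 1 with 1 ≠ 5.
So R is not a partial order.

No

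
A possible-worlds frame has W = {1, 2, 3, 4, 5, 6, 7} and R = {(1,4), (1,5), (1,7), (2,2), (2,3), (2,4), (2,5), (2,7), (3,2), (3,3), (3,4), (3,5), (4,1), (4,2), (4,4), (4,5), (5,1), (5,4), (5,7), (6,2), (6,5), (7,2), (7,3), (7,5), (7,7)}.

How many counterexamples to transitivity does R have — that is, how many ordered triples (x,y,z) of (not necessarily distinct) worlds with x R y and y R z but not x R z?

31

Enumerating: (1,4,1), (1,4,2), (1,5,1), (1,7,2), (1,7,3), (2,4,1), (2,5,1), (3,2,7), (3,4,1), (3,5,1), (3,5,7), (4,1,7), … and 19 more.
Total: 31.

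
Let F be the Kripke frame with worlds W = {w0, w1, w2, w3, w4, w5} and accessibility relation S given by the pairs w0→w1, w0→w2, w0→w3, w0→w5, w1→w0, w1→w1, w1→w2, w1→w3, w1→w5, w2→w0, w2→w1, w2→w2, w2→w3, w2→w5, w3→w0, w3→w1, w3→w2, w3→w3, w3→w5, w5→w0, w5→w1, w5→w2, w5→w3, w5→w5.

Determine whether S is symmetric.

Symmetric: yes — every pair in S has its reverse in S.

Yes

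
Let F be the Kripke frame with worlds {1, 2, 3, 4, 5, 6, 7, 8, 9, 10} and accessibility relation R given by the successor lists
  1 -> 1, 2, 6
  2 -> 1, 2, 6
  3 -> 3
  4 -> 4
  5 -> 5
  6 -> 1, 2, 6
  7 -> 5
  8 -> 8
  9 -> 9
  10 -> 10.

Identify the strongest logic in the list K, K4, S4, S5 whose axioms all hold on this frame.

Transitive (axiom 4): yes — every two-step R-path is closed by a direct edge.
Reflexive (axiom T): no — 7 is not related to itself.
Euclidean (axiom 5): yes — any two successors of a common world are R-related.
So F validates K, K4; S4 would additionally require R to be reflexive. The strongest is K4.

K4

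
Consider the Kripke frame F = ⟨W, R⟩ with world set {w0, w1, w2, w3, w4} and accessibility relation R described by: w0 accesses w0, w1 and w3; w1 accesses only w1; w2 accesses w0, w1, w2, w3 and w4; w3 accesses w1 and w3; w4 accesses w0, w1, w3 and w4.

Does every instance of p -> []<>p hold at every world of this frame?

By correspondence theory, B is valid on a frame iff R is symmetric.
Symmetric: no — w0 R w1 but not w1 R w0.

No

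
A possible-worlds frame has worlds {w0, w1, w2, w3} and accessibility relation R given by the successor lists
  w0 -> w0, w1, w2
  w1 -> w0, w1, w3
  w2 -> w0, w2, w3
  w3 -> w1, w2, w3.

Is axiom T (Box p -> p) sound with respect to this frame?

Yes

Axiom T corresponds to the accessibility relation being reflexive.
Reflexive: yes — every world is R-related to itself.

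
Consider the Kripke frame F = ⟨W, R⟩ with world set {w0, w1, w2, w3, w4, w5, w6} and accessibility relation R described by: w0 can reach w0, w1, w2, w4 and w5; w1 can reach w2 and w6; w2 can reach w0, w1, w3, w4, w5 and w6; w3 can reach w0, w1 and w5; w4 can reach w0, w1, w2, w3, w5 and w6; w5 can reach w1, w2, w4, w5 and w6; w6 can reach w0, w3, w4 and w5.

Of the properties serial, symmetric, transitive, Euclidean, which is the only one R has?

Serial: yes — every world has a successor (e.g. w0 R w0).
Symmetric: no — w0 R w1 but not w1 R w0.
Transitive: no — w0 R w1 and w1 R w6, but not w0 R w6.
Euclidean: no — w0 R w1 and w0 R w4, but not w1 R w4.
Only serial holds.

serial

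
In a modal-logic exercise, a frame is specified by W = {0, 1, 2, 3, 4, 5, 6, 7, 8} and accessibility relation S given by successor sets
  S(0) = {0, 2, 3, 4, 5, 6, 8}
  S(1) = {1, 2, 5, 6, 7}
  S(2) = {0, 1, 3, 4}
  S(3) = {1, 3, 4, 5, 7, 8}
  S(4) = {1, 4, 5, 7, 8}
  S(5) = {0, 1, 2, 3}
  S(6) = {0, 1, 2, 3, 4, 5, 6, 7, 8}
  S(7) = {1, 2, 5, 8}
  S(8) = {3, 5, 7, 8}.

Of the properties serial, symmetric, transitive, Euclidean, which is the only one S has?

serial

Serial: yes — every world has a successor (e.g. 0 S 0).
Symmetric: no — 0 S 3 but not 3 S 0.
Transitive: no — 0 S 2 and 2 S 1, but not 0 S 1.
Euclidean: no — 0 S 2 and 0 S 5, but not 2 S 5.
Only serial holds.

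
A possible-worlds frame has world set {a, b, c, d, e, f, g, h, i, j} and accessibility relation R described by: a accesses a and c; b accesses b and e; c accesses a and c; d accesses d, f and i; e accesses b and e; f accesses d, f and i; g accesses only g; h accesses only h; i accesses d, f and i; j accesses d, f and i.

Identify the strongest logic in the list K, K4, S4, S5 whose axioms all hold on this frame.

Transitive (axiom 4): yes — every two-step R-path is closed by a direct edge.
Reflexive (axiom T): no — j is not related to itself.
Euclidean (axiom 5): yes — any two successors of a common world are R-related.
So F validates K, K4; S4 would additionally require R to be reflexive. The strongest is K4.

K4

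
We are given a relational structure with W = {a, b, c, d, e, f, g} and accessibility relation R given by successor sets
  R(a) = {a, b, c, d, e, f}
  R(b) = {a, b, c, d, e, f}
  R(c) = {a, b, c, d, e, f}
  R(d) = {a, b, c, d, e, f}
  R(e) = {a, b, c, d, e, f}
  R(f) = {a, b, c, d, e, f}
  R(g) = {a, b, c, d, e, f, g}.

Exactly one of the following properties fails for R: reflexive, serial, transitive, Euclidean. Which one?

Reflexive: yes — every world is R-related to itself.
Serial: yes — every world has a successor (e.g. a R a).
Transitive: yes — every two-step R-path is closed by a direct edge.
Euclidean: no — g R a and g R g, but not a R g.
Only Euclidean fails.

Euclidean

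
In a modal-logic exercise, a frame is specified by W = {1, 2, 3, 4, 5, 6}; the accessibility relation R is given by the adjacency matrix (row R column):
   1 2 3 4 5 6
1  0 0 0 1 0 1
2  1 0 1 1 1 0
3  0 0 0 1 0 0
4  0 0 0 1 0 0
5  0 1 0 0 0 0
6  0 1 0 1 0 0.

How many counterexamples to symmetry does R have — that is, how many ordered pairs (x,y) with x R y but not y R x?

8

Enumerating: (1,4), (1,6), (2,1), (2,3), (2,4), (3,4), (6,2), (6,4).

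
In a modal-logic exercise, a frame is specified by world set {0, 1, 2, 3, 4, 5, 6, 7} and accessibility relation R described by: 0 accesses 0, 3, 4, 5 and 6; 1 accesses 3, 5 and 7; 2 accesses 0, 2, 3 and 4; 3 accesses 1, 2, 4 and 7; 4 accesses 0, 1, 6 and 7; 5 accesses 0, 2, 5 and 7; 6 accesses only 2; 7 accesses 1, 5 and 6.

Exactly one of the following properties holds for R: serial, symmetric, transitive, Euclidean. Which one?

Serial: yes — every world has a successor (e.g. 0 R 0).
Symmetric: no — 0 R 3 but not 3 R 0.
Transitive: no — 0 R 3 and 3 R 1, but not 0 R 1.
Euclidean: no — 0 R 3 and 0 R 5, but not 3 R 5.
Only serial holds.

serial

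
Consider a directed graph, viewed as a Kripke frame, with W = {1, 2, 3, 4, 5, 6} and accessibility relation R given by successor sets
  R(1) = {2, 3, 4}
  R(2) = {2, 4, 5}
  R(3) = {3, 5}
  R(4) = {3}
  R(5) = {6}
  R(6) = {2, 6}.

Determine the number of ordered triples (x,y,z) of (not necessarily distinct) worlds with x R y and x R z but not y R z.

Enumerating: (1,2,3), (1,3,2), (1,3,4), (1,4,2), (1,4,4), (2,4,2), (2,4,4), (2,4,5), (2,5,2), (2,5,4), (2,5,5), (3,5,3), (3,5,5), (6,2,6).

14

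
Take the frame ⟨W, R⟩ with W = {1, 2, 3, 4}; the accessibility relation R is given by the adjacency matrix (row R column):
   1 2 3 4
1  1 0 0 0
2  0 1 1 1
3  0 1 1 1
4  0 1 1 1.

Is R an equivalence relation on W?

Yes

Reflexive: yes — every world is R-related to itself.
Symmetric: yes — every pair in R has its reverse in R.
Transitive: yes — every two-step R-path is closed by a direct edge.
So R is an equivalence relation.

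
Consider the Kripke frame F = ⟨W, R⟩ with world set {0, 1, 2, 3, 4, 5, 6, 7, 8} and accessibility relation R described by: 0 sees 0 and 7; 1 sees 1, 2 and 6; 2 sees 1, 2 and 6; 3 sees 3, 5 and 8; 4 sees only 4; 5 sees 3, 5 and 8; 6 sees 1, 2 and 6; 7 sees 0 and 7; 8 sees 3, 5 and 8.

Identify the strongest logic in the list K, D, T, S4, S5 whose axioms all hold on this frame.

Serial (axiom D): yes — every world has a successor (e.g. 0 R 0).
Reflexive (axiom T): yes — every world is R-related to itself.
Transitive (axiom 4): yes — every two-step R-path is closed by a direct edge.
Euclidean (axiom 5): yes — any two successors of a common world are R-related.
So F validates K, D, T, S4, S5. The strongest is S5.

S5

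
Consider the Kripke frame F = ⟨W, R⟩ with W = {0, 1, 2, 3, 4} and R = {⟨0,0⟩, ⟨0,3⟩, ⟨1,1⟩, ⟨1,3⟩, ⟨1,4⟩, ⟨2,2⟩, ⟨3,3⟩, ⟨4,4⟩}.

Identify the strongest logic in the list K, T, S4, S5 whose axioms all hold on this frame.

S4

Reflexive (axiom T): yes — every world is R-related to itself.
Transitive (axiom 4): yes — every two-step R-path is closed by a direct edge.
Euclidean (axiom 5): no — 1 R 3 and 1 R 4, but not 3 R 4.
So F validates K, T, S4; S5 would additionally require R to be Euclidean. The strongest is S4.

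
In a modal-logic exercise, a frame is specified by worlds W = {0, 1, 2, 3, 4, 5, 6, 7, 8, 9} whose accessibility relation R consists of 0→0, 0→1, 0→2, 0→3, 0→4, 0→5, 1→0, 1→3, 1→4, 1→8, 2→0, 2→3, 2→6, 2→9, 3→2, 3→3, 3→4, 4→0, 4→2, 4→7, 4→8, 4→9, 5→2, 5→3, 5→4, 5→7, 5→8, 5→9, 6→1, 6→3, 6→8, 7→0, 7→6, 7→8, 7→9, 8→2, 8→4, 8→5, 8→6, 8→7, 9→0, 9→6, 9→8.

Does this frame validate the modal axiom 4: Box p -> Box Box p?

The schema 4 characterises exactly the transitive frames.
Transitive: no — 0 R 1 and 1 R 8, but not 0 R 8.

No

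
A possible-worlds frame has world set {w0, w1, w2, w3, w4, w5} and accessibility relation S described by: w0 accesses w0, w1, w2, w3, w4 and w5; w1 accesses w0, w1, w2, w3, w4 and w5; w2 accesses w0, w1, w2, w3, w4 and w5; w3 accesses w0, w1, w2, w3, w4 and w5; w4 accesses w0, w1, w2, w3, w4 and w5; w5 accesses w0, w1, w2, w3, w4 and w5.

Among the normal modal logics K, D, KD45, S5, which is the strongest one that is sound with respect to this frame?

Serial (axiom D): yes — every world has a successor (e.g. w0 S w0).
Euclidean (axiom 5): yes — any two successors of a common world are S-related.
Transitive (axiom 4): yes — every two-step S-path is closed by a direct edge.
Reflexive (axiom T): yes — every world is S-related to itself.
So F validates K, D, KD45, S5. The strongest is S5.

S5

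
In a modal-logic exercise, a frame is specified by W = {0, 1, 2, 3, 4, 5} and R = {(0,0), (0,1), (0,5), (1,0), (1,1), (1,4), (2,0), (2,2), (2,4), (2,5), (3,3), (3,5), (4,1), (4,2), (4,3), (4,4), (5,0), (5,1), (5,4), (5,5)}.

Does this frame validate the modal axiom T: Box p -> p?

Axiom T corresponds to the accessibility relation being reflexive.
Reflexive: yes — every world is R-related to itself.

Yes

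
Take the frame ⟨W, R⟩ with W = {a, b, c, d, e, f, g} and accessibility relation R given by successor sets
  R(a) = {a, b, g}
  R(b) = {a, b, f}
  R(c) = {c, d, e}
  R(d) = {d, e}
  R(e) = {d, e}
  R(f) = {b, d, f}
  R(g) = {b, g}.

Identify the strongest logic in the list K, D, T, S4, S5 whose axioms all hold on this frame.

Serial (axiom D): yes — every world has a successor (e.g. a R a).
Reflexive (axiom T): yes — every world is R-related to itself.
Transitive (axiom 4): no — a R b and b R f, but not a R f.
Euclidean (axiom 5): no — a R b and a R g, but not b R g.
So F validates K, D, T; S4 would additionally require R to be transitive. The strongest is T.

T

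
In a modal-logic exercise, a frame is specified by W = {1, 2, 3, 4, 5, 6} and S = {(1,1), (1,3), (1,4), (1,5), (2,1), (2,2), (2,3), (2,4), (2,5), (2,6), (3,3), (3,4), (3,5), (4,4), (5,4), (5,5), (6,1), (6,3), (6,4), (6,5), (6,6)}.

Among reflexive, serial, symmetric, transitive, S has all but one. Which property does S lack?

symmetric

Reflexive: yes — every world is S-related to itself.
Serial: yes — every world has a successor (e.g. 1 S 1).
Symmetric: no — 1 S 3 but not 3 S 1.
Transitive: yes — every two-step S-path is closed by a direct edge.
Only symmetric fails.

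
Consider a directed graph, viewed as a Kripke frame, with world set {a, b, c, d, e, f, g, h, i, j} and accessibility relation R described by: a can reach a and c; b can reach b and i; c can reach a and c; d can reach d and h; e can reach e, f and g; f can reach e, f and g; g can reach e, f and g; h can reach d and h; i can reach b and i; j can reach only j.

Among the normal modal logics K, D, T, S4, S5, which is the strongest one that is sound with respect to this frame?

S5

Serial (axiom D): yes — every world has a successor (e.g. a R a).
Reflexive (axiom T): yes — every world is R-related to itself.
Transitive (axiom 4): yes — every two-step R-path is closed by a direct edge.
Euclidean (axiom 5): yes — any two successors of a common world are R-related.
So F validates K, D, T, S4, S5. The strongest is S5.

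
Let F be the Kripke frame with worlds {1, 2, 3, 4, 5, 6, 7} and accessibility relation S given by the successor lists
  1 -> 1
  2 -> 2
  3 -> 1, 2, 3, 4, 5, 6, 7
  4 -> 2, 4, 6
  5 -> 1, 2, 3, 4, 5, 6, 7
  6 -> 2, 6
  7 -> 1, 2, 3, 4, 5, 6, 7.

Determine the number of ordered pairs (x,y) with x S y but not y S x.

Enumerating: (3,1), (3,2), (3,4), (3,6), (4,2), (4,6), (5,1), (5,2), (5,4), (5,6), (6,2), (7,1), (7,2), (7,4), (7,6).

15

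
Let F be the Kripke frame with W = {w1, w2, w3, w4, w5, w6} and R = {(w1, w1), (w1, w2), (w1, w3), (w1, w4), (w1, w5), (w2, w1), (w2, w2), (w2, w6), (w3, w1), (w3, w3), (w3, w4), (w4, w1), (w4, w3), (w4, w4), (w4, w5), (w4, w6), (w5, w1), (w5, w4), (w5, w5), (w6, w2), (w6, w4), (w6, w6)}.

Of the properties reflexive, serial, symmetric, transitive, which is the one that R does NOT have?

Reflexive: yes — every world is R-related to itself.
Serial: yes — every world has a successor (e.g. w1 R w1).
Symmetric: yes — every pair in R has its reverse in R.
Transitive: no — w1 R w2 and w2 R w6, but not w1 R w6.
Only transitive fails.

transitive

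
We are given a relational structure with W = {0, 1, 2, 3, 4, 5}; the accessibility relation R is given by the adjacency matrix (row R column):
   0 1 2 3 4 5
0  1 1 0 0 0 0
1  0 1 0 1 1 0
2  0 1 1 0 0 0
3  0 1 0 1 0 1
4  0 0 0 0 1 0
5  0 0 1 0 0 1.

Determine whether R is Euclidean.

Euclidean: no — 1 R 3 and 1 R 4, but not 3 R 4.

No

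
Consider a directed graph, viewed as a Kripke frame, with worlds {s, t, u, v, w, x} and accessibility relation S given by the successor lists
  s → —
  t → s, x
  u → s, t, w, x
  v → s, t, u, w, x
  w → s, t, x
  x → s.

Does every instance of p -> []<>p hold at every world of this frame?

No

Axiom B corresponds to the accessibility relation being symmetric.
Symmetric: no — t S s but not s S t.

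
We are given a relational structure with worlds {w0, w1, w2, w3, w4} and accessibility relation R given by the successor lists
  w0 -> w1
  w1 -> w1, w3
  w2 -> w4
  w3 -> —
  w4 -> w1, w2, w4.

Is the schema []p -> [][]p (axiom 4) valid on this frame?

No

Axiom 4 corresponds to the accessibility relation being transitive.
Transitive: no — w0 R w1 and w1 R w3, but not w0 R w3.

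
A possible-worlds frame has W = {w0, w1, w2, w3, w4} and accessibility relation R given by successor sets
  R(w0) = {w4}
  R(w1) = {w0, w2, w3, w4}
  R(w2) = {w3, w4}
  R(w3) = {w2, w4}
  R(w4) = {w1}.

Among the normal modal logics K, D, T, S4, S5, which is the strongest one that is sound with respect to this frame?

Serial (axiom D): yes — every world has a successor (e.g. w0 R w4).
Reflexive (axiom T): no — w0 is not related to itself.
Transitive (axiom 4): no — w0 R w4 and w4 R w1, but not w0 R w1.
Euclidean (axiom 5): no — w1 R w0 and w1 R w2, but not w0 R w2.
So F validates K, D; T would additionally require R to be reflexive. The strongest is D.

D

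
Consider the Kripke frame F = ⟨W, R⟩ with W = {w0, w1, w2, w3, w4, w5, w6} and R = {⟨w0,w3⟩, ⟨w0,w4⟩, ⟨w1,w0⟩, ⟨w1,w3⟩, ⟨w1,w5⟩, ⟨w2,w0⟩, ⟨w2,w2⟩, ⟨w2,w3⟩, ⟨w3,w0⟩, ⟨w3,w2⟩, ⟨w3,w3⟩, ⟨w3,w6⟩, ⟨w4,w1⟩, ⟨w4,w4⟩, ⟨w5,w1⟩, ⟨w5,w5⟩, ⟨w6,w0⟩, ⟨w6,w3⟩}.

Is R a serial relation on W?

Yes

Serial: yes — every world has a successor (e.g. w0 R w3).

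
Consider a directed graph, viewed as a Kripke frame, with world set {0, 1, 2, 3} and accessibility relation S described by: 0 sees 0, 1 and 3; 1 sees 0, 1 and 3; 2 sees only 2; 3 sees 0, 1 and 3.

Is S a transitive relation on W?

Yes

Transitive: yes — every two-step S-path is closed by a direct edge.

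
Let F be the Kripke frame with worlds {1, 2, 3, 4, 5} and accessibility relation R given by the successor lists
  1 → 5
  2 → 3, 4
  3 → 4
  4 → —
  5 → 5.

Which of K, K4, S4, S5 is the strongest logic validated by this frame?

K4

Transitive (axiom 4): yes — every two-step R-path is closed by a direct edge.
Reflexive (axiom T): no — 1 is not related to itself.
Euclidean (axiom 5): no — 2 R 4 and 2 R 3, but not 4 R 3.
So F validates K, K4; S4 would additionally require R to be reflexive. The strongest is K4.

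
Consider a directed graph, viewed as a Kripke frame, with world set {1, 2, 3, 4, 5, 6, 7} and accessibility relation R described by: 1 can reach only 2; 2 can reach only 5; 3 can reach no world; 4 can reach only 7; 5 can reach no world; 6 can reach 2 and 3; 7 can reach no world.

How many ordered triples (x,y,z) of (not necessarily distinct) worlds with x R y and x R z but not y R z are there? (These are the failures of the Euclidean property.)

Enumerating: (1,2,2), (2,5,5), (4,7,7), (6,2,2), (6,2,3), (6,3,2), (6,3,3).

7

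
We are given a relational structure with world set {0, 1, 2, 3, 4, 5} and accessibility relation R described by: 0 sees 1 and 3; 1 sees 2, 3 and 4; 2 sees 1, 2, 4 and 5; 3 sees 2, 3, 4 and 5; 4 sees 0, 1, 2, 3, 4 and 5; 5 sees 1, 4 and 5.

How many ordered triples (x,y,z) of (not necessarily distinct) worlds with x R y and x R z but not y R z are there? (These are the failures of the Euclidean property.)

Enumerating: (0,1,1), (0,3,1), (1,2,3), (2,1,1), (2,1,5), (2,5,2), (3,2,3), (3,5,2), (3,5,3), (4,0,0), (4,0,2), (4,0,4), … and 13 more.
Total: 25.

25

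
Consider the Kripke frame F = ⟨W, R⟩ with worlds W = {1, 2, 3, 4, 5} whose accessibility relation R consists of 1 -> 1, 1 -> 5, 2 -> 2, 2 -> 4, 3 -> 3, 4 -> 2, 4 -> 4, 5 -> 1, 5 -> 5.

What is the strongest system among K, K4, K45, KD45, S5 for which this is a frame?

S5

Transitive (axiom 4): yes — every two-step R-path is closed by a direct edge.
Euclidean (axiom 5): yes — any two successors of a common world are R-related.
Serial (axiom D): yes — every world has a successor (e.g. 1 R 1).
Reflexive (axiom T): yes — every world is R-related to itself.
So F validates K, K4, K45, KD45, S5. The strongest is S5.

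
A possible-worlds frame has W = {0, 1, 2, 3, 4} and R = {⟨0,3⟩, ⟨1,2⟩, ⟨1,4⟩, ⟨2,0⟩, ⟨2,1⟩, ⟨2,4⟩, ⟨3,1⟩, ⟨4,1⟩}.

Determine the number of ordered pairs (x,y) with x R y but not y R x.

Enumerating: (0,3), (2,0), (2,4), (3,1).

4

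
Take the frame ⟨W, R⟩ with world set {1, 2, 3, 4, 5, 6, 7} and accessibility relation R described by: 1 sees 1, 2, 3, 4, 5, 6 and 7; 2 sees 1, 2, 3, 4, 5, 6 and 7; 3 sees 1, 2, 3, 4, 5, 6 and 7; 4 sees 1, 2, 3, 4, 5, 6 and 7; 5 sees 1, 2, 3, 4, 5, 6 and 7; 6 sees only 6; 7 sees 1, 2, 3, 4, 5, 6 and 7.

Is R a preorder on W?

Reflexive: yes — every world is R-related to itself.
Transitive: yes — every two-step R-path is closed by a direct edge.
So R is a preorder.

Yes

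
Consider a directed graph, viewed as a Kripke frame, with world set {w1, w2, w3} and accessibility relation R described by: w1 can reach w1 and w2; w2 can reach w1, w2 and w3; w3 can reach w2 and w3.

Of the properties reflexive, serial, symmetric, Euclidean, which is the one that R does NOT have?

Euclidean

Reflexive: yes — every world is R-related to itself.
Serial: yes — every world has a successor (e.g. w1 R w1).
Symmetric: yes — every pair in R has its reverse in R.
Euclidean: no — w2 R w1 and w2 R w3, but not w1 R w3.
Only Euclidean fails.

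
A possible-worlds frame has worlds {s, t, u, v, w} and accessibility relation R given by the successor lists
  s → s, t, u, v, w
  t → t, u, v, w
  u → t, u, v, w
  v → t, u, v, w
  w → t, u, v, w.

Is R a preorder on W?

Yes

Reflexive: yes — every world is R-related to itself.
Transitive: yes — every two-step R-path is closed by a direct edge.
So R is a preorder.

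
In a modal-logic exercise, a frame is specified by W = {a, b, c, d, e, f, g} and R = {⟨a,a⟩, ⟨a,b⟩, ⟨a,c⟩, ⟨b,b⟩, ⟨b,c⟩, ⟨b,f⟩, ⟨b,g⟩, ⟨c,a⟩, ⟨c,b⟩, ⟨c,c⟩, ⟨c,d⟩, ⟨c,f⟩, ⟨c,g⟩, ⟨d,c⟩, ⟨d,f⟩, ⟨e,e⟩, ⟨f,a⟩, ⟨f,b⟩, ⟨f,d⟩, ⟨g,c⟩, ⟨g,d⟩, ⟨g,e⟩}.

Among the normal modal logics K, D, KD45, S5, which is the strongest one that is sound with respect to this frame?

D

Serial (axiom D): yes — every world has a successor (e.g. a R a).
Euclidean (axiom 5): no — b R f and b R c, but not f R c.
Transitive (axiom 4): no — a R b and b R f, but not a R f.
Reflexive (axiom T): no — d is not related to itself.
So F validates K, D; KD45 would additionally require R to be Euclidean and transitive. The strongest is D.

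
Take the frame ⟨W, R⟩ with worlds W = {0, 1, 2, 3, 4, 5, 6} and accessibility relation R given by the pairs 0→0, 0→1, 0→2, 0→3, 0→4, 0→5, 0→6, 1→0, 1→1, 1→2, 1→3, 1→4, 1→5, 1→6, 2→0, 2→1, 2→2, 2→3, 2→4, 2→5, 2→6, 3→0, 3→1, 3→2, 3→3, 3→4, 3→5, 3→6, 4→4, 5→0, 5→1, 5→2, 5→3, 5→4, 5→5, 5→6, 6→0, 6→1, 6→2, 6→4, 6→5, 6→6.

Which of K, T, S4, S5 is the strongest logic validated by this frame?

Reflexive (axiom T): yes — every world is R-related to itself.
Transitive (axiom 4): no — 6 R 0 and 0 R 3, but not 6 R 3.
Euclidean (axiom 5): no — 0 R 4 and 0 R 1, but not 4 R 1.
So F validates K, T; S4 would additionally require R to be transitive. The strongest is T.

T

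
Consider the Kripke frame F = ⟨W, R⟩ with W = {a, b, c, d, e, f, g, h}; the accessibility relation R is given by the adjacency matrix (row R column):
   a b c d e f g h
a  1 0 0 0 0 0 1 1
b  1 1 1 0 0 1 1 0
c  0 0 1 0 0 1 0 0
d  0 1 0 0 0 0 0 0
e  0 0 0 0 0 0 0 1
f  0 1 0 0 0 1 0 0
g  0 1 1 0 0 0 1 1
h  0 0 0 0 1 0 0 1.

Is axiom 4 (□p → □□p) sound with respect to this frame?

No

By correspondence theory, 4 is valid on a frame iff R is transitive.
Transitive: no — a R g and g R b, but not a R b.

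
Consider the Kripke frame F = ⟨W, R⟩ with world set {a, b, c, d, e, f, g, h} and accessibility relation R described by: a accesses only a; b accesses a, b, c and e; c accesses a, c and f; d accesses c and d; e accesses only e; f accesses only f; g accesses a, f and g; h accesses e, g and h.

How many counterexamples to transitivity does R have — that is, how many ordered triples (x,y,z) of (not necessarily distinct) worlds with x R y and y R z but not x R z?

5

Enumerating: (b,c,f), (d,c,a), (d,c,f), (h,g,a), (h,g,f).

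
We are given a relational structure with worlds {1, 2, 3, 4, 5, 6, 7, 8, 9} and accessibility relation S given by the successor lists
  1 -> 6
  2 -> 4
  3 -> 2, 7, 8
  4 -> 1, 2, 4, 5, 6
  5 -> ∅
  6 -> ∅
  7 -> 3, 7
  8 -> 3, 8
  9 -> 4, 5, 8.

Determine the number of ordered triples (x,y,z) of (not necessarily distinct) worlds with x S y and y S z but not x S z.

Enumerating: (2,4,1), (2,4,2), (2,4,5), (2,4,6), (3,2,4), (3,7,3), (3,8,3), (7,3,2), (7,3,8), (8,3,2), (8,3,7), (9,4,1), (9,4,2), (9,4,6), (9,8,3).

15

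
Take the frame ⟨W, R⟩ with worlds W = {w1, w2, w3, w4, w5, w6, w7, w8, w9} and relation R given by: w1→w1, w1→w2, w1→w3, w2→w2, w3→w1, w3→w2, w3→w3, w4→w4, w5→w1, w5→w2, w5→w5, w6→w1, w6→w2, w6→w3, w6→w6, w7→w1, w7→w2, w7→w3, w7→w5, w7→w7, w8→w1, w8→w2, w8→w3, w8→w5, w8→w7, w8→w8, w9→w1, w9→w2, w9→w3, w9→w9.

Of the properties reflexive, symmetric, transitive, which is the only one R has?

reflexive

Reflexive: yes — every world is R-related to itself.
Symmetric: no — w1 R w2 but not w2 R w1.
Transitive: no — w5 R w1 and w1 R w3, but not w5 R w3.
Only reflexive holds.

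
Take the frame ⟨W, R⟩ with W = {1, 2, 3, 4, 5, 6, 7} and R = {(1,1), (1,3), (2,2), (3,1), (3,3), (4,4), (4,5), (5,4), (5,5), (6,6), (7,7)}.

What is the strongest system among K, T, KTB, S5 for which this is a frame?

S5

Reflexive (axiom T): yes — every world is R-related to itself.
Symmetric (axiom B): yes — every pair in R has its reverse in R.
Euclidean (axiom 5): yes — any two successors of a common world are R-related.
So F validates K, T, KTB, S5. The strongest is S5.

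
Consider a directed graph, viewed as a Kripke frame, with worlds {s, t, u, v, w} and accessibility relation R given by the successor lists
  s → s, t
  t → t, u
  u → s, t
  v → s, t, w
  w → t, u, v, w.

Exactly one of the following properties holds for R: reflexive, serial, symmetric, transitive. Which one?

Reflexive: no — u is not related to itself.
Serial: yes — every world has a successor (e.g. s R s).
Symmetric: no — s R t but not t R s.
Transitive: no — s R t and t R u, but not s R u.
Only serial holds.

serial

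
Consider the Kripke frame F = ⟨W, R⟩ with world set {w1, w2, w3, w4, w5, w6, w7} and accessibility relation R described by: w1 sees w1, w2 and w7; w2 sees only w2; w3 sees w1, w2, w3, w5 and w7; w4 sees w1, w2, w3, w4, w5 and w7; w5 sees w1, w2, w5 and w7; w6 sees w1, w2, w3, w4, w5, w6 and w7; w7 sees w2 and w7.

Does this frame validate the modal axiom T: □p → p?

Yes

Axiom T corresponds to the accessibility relation being reflexive.
Reflexive: yes — every world is R-related to itself.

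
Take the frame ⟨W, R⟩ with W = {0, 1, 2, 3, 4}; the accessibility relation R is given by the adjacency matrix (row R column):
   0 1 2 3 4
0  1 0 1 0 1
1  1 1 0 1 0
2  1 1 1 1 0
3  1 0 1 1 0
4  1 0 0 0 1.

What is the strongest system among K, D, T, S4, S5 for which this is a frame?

T

Serial (axiom D): yes — every world has a successor (e.g. 0 R 0).
Reflexive (axiom T): yes — every world is R-related to itself.
Transitive (axiom 4): no — 0 R 2 and 2 R 1, but not 0 R 1.
Euclidean (axiom 5): no — 0 R 2 and 0 R 4, but not 2 R 4.
So F validates K, D, T; S4 would additionally require R to be transitive. The strongest is T.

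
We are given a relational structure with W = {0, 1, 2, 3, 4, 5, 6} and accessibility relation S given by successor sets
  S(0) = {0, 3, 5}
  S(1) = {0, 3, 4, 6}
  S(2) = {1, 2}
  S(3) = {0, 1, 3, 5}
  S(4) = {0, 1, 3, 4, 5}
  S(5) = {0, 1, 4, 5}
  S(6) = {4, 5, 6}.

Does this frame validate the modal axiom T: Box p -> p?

No

Axiom T corresponds to the accessibility relation being reflexive.
Reflexive: no — 1 is not related to itself.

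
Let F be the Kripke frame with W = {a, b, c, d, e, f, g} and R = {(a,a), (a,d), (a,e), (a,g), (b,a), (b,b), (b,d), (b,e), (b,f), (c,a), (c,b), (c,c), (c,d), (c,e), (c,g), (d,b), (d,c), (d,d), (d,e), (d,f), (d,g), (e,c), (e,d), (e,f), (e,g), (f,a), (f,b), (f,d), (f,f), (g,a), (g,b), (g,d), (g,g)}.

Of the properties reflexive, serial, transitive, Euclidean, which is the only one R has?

Reflexive: no — e is not related to itself.
Serial: yes — every world has a successor (e.g. a R a).
Transitive: no — a R d and d R b, but not a R b.
Euclidean: no — a R g and a R e, but not g R e.
Only serial holds.

serial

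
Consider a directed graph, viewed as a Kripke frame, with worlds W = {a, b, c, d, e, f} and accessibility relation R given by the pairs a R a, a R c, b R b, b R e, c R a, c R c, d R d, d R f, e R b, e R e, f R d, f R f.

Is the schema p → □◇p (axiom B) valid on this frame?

Yes

Axiom B corresponds to the accessibility relation being symmetric.
Symmetric: yes — every pair in R has its reverse in R.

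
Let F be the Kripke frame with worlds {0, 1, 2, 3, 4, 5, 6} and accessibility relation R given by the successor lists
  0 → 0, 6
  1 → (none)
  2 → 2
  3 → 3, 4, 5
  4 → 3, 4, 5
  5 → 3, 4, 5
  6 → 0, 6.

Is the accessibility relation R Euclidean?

Yes

Euclidean: yes — any two successors of a common world are R-related.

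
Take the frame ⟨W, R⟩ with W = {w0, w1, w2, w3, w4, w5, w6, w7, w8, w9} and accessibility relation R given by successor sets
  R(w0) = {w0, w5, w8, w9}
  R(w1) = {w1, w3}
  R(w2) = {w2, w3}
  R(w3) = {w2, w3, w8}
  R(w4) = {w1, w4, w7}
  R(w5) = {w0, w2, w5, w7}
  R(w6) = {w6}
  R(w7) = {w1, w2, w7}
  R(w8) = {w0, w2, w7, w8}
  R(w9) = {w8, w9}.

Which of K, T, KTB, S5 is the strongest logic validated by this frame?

Reflexive (axiom T): yes — every world is R-related to itself.
Symmetric (axiom B): no — w0 R w9 but not w9 R w0.
Euclidean (axiom 5): no — w0 R w5 and w0 R w8, but not w5 R w8.
So F validates K, T; KTB would additionally require R to be symmetric. The strongest is T.

T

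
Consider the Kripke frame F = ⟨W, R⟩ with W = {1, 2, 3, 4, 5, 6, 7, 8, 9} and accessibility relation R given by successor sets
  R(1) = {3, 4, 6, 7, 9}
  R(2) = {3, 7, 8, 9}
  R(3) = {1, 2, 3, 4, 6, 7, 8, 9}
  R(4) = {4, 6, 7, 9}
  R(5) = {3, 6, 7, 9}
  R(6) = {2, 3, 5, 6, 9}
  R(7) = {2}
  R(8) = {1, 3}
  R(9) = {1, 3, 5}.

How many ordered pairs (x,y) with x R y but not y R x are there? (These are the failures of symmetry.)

15

Enumerating: (1,4), (1,6), (1,7), (2,8), (2,9), (3,4), (3,7), (4,6), (4,7), (4,9), (5,3), (5,7), (6,2), (6,9), (8,1).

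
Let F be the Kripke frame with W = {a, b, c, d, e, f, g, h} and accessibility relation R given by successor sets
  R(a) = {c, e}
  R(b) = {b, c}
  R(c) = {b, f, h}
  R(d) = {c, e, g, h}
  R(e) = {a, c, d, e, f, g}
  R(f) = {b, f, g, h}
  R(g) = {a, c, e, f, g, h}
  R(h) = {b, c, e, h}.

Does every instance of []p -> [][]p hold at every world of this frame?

Axiom 4 corresponds to the accessibility relation being transitive.
Transitive: no — a R c and c R b, but not a R b.

No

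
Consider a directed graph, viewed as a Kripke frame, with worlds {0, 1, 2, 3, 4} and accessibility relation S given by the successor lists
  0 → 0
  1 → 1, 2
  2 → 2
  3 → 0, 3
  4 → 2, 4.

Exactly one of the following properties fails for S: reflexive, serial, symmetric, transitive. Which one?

symmetric

Reflexive: yes — every world is S-related to itself.
Serial: yes — every world has a successor (e.g. 0 S 0).
Symmetric: no — 1 S 2 but not 2 S 1.
Transitive: yes — every two-step S-path is closed by a direct edge.
Only symmetric fails.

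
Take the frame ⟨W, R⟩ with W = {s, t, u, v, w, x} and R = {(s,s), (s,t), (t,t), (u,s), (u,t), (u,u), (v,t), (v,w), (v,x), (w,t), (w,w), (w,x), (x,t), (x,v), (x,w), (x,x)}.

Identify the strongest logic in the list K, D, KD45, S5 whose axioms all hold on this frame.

D

Serial (axiom D): yes — every world has a successor (e.g. s R s).
Euclidean (axiom 5): no — u R t and u R s, but not t R s.
Transitive (axiom 4): no — w R x and x R v, but not w R v.
Reflexive (axiom T): no — v is not related to itself.
So F validates K, D; KD45 would additionally require R to be Euclidean and transitive. The strongest is D.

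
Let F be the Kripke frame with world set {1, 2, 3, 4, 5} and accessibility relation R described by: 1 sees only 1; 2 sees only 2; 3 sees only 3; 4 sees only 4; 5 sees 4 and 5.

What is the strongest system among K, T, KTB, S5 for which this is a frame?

T

Reflexive (axiom T): yes — every world is R-related to itself.
Symmetric (axiom B): no — 5 R 4 but not 4 R 5.
Euclidean (axiom 5): no — 5 R 4 and 5 R 5, but not 4 R 5.
So F validates K, T; KTB would additionally require R to be symmetric. The strongest is T.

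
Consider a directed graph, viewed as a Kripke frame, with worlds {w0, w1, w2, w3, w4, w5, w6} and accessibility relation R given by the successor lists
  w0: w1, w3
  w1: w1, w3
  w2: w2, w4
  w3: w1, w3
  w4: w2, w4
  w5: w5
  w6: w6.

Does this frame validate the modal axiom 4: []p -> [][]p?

By correspondence theory, 4 is valid on a frame iff R is transitive.
Transitive: yes — every two-step R-path is closed by a direct edge.

Yes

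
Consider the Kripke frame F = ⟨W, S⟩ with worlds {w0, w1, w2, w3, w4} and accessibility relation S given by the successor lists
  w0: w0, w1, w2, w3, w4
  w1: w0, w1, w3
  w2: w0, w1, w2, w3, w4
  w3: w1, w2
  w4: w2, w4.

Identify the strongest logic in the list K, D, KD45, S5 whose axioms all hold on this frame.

Serial (axiom D): yes — every world has a successor (e.g. w0 S w0).
Euclidean (axiom 5): no — w0 S w1 and w0 S w2, but not w1 S w2.
Transitive (axiom 4): no — w1 S w0 and w0 S w2, but not w1 S w2.
Reflexive (axiom T): no — w3 is not related to itself.
So F validates K, D; KD45 would additionally require S to be Euclidean and transitive. The strongest is D.

D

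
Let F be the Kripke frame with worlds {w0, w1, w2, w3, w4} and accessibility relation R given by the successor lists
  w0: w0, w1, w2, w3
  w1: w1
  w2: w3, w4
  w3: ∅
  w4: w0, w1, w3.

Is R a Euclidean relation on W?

No

Euclidean: no — w0 R w1 and w0 R w2, but not w1 R w2.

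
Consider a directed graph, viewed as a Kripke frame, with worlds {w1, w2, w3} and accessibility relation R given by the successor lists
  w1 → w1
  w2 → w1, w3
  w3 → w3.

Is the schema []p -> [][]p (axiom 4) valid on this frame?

By correspondence theory, 4 is valid on a frame iff R is transitive.
Transitive: yes — every two-step R-path is closed by a direct edge.

Yes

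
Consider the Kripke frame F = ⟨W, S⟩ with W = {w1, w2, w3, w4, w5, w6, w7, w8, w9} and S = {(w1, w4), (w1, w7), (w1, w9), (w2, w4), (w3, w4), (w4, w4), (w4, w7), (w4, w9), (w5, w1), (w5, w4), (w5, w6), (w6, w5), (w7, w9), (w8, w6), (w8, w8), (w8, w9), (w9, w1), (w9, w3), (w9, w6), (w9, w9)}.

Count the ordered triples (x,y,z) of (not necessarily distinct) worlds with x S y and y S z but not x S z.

Enumerating: (w1,w9,w1), (w1,w9,w3), (w1,w9,w6), (w2,w4,w7), (w2,w4,w9), (w3,w4,w7), (w3,w4,w9), (w4,w9,w1), (w4,w9,w3), (w4,w9,w6), (w5,w1,w7), (w5,w1,w9), … and 16 more.
Total: 28.

28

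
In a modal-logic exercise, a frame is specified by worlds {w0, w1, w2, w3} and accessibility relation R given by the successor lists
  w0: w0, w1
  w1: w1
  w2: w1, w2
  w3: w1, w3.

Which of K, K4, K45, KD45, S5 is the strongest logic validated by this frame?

Transitive (axiom 4): yes — every two-step R-path is closed by a direct edge.
Euclidean (axiom 5): no — w0 R w1 and w0 R w0, but not w1 R w0.
Serial (axiom D): yes — every world has a successor (e.g. w0 R w0).
Reflexive (axiom T): yes — every world is R-related to itself.
So F validates K, K4; K45 would additionally require R to be Euclidean. The strongest is K4.

K4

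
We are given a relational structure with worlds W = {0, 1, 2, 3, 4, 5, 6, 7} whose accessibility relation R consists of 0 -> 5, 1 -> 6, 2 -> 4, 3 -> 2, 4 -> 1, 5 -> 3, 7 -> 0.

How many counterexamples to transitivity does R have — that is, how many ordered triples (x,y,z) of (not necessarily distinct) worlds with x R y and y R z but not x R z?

Enumerating: (0,5,3), (2,4,1), (3,2,4), (4,1,6), (5,3,2), (7,0,5).

6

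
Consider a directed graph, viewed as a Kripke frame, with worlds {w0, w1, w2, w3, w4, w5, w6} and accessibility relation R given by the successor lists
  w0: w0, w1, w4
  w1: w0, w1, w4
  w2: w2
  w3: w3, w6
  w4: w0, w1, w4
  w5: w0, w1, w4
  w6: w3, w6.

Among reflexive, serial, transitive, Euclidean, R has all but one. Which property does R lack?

Reflexive: no — w5 is not related to itself.
Serial: yes — every world has a successor (e.g. w0 R w0).
Transitive: yes — every two-step R-path is closed by a direct edge.
Euclidean: yes — any two successors of a common world are R-related.
Only reflexive fails.

reflexive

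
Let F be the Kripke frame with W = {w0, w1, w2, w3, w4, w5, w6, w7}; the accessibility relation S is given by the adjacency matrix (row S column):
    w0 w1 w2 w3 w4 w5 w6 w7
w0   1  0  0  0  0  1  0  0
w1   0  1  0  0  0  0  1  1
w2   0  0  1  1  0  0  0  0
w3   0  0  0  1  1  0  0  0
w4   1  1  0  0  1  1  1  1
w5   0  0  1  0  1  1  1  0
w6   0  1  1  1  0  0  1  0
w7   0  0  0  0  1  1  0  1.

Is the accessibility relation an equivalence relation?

Reflexive: yes — every world is S-related to itself.
Symmetric: no — w0 S w5 but not w5 S w0.
Transitive: no — w0 S w5 and w5 S w2, but not w0 S w2.
So S is not an equivalence relation.

No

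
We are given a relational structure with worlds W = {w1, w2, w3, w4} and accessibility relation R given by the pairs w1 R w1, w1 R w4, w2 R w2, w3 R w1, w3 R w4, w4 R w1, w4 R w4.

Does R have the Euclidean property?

Euclidean: yes — any two successors of a common world are R-related.

Yes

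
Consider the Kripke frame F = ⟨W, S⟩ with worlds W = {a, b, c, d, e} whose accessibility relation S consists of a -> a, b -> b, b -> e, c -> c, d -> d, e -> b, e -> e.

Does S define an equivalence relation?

Yes

Reflexive: yes — every world is S-related to itself.
Symmetric: yes — every pair in S has its reverse in S.
Transitive: yes — every two-step S-path is closed by a direct edge.
So S is an equivalence relation.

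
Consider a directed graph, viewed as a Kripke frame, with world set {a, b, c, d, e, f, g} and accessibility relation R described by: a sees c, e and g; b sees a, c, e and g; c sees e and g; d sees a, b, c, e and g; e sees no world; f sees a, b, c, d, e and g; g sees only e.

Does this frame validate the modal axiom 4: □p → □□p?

Yes

Axiom 4 corresponds to the accessibility relation being transitive.
Transitive: yes — every two-step R-path is closed by a direct edge.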